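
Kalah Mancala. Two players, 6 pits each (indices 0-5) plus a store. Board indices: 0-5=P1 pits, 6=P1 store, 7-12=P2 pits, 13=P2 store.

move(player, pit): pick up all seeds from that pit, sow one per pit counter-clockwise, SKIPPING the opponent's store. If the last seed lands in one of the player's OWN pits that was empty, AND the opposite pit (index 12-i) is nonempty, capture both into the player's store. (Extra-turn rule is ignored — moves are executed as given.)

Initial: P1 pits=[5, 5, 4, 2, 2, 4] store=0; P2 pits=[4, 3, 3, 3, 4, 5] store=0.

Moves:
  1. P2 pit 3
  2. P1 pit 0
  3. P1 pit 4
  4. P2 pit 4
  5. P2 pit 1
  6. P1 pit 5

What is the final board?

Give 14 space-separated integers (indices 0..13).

Move 1: P2 pit3 -> P1=[5,5,4,2,2,4](0) P2=[4,3,3,0,5,6](1)
Move 2: P1 pit0 -> P1=[0,6,5,3,3,5](0) P2=[4,3,3,0,5,6](1)
Move 3: P1 pit4 -> P1=[0,6,5,3,0,6](1) P2=[5,3,3,0,5,6](1)
Move 4: P2 pit4 -> P1=[1,7,6,3,0,6](1) P2=[5,3,3,0,0,7](2)
Move 5: P2 pit1 -> P1=[1,0,6,3,0,6](1) P2=[5,0,4,1,0,7](10)
Move 6: P1 pit5 -> P1=[1,0,6,3,0,0](2) P2=[6,1,5,2,1,7](10)

Answer: 1 0 6 3 0 0 2 6 1 5 2 1 7 10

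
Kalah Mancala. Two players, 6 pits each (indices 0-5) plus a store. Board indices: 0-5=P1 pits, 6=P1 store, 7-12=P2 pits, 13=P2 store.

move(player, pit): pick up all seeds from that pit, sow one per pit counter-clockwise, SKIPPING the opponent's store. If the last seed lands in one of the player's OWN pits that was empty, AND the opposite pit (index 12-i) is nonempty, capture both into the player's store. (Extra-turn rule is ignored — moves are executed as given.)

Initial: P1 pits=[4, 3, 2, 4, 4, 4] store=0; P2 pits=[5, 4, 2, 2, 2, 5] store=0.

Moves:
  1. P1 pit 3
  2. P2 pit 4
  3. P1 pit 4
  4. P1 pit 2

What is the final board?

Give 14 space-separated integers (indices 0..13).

Move 1: P1 pit3 -> P1=[4,3,2,0,5,5](1) P2=[6,4,2,2,2,5](0)
Move 2: P2 pit4 -> P1=[4,3,2,0,5,5](1) P2=[6,4,2,2,0,6](1)
Move 3: P1 pit4 -> P1=[4,3,2,0,0,6](2) P2=[7,5,3,2,0,6](1)
Move 4: P1 pit2 -> P1=[4,3,0,1,0,6](8) P2=[7,0,3,2,0,6](1)

Answer: 4 3 0 1 0 6 8 7 0 3 2 0 6 1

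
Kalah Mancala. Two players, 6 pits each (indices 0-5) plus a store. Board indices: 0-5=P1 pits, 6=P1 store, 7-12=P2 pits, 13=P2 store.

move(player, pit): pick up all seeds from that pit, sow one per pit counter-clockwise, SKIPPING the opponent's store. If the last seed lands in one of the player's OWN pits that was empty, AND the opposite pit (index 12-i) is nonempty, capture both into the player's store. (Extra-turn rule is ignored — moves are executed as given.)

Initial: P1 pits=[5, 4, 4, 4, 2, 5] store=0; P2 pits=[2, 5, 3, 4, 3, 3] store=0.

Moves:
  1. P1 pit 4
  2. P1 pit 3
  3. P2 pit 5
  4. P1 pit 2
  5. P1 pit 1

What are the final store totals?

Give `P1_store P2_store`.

Answer: 4 1

Derivation:
Move 1: P1 pit4 -> P1=[5,4,4,4,0,6](1) P2=[2,5,3,4,3,3](0)
Move 2: P1 pit3 -> P1=[5,4,4,0,1,7](2) P2=[3,5,3,4,3,3](0)
Move 3: P2 pit5 -> P1=[6,5,4,0,1,7](2) P2=[3,5,3,4,3,0](1)
Move 4: P1 pit2 -> P1=[6,5,0,1,2,8](3) P2=[3,5,3,4,3,0](1)
Move 5: P1 pit1 -> P1=[6,0,1,2,3,9](4) P2=[3,5,3,4,3,0](1)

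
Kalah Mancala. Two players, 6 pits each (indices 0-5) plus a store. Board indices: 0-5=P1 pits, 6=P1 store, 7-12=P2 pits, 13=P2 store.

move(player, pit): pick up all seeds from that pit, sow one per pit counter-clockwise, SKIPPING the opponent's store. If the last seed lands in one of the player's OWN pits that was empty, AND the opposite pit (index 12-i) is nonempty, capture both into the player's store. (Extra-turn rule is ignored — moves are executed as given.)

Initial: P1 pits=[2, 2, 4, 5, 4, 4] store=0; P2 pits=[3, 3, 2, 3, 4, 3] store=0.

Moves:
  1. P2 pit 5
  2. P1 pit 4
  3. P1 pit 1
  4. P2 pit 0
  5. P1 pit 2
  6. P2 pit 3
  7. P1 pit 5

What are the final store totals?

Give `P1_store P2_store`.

Move 1: P2 pit5 -> P1=[3,3,4,5,4,4](0) P2=[3,3,2,3,4,0](1)
Move 2: P1 pit4 -> P1=[3,3,4,5,0,5](1) P2=[4,4,2,3,4,0](1)
Move 3: P1 pit1 -> P1=[3,0,5,6,0,5](6) P2=[4,0,2,3,4,0](1)
Move 4: P2 pit0 -> P1=[3,0,5,6,0,5](6) P2=[0,1,3,4,5,0](1)
Move 5: P1 pit2 -> P1=[3,0,0,7,1,6](7) P2=[1,1,3,4,5,0](1)
Move 6: P2 pit3 -> P1=[4,0,0,7,1,6](7) P2=[1,1,3,0,6,1](2)
Move 7: P1 pit5 -> P1=[4,0,0,7,1,0](8) P2=[2,2,4,1,7,1](2)

Answer: 8 2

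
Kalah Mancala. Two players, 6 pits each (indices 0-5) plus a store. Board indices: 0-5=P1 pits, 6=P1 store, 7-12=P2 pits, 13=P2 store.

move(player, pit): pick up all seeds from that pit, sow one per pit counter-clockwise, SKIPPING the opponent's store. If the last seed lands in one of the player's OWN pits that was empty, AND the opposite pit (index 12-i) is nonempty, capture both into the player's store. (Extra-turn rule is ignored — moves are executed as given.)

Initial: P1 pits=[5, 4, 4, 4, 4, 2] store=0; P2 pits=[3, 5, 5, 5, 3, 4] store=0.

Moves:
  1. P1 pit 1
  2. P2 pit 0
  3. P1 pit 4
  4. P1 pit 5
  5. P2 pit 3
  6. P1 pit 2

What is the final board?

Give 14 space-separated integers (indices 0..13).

Move 1: P1 pit1 -> P1=[5,0,5,5,5,3](0) P2=[3,5,5,5,3,4](0)
Move 2: P2 pit0 -> P1=[5,0,5,5,5,3](0) P2=[0,6,6,6,3,4](0)
Move 3: P1 pit4 -> P1=[5,0,5,5,0,4](1) P2=[1,7,7,6,3,4](0)
Move 4: P1 pit5 -> P1=[5,0,5,5,0,0](2) P2=[2,8,8,6,3,4](0)
Move 5: P2 pit3 -> P1=[6,1,6,5,0,0](2) P2=[2,8,8,0,4,5](1)
Move 6: P1 pit2 -> P1=[6,1,0,6,1,1](3) P2=[3,9,8,0,4,5](1)

Answer: 6 1 0 6 1 1 3 3 9 8 0 4 5 1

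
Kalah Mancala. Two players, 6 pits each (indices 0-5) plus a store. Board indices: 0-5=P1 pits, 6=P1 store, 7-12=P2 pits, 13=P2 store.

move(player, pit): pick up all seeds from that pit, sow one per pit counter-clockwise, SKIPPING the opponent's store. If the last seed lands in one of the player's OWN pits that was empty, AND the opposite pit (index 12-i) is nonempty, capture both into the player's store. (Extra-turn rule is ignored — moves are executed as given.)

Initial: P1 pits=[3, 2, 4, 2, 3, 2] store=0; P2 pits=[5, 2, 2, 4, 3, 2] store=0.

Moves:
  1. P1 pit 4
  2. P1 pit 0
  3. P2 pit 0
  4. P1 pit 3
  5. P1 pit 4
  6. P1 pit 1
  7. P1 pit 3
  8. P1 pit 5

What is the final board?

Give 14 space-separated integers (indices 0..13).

Answer: 0 0 6 0 1 0 7 1 1 4 6 4 3 1

Derivation:
Move 1: P1 pit4 -> P1=[3,2,4,2,0,3](1) P2=[6,2,2,4,3,2](0)
Move 2: P1 pit0 -> P1=[0,3,5,3,0,3](1) P2=[6,2,2,4,3,2](0)
Move 3: P2 pit0 -> P1=[0,3,5,3,0,3](1) P2=[0,3,3,5,4,3](1)
Move 4: P1 pit3 -> P1=[0,3,5,0,1,4](2) P2=[0,3,3,5,4,3](1)
Move 5: P1 pit4 -> P1=[0,3,5,0,0,5](2) P2=[0,3,3,5,4,3](1)
Move 6: P1 pit1 -> P1=[0,0,6,1,0,5](6) P2=[0,0,3,5,4,3](1)
Move 7: P1 pit3 -> P1=[0,0,6,0,1,5](6) P2=[0,0,3,5,4,3](1)
Move 8: P1 pit5 -> P1=[0,0,6,0,1,0](7) P2=[1,1,4,6,4,3](1)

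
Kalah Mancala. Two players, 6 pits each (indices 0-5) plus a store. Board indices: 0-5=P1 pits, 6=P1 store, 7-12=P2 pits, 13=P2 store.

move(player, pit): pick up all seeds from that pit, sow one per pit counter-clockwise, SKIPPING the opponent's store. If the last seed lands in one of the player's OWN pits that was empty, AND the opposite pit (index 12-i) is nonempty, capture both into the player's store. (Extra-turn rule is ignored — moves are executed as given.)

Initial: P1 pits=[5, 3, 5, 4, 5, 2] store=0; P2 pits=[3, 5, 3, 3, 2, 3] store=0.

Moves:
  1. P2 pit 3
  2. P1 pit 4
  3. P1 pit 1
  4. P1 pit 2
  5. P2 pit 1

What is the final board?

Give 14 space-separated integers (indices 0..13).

Answer: 5 0 0 6 1 4 9 5 0 5 0 3 4 1

Derivation:
Move 1: P2 pit3 -> P1=[5,3,5,4,5,2](0) P2=[3,5,3,0,3,4](1)
Move 2: P1 pit4 -> P1=[5,3,5,4,0,3](1) P2=[4,6,4,0,3,4](1)
Move 3: P1 pit1 -> P1=[5,0,6,5,0,3](8) P2=[4,0,4,0,3,4](1)
Move 4: P1 pit2 -> P1=[5,0,0,6,1,4](9) P2=[5,1,4,0,3,4](1)
Move 5: P2 pit1 -> P1=[5,0,0,6,1,4](9) P2=[5,0,5,0,3,4](1)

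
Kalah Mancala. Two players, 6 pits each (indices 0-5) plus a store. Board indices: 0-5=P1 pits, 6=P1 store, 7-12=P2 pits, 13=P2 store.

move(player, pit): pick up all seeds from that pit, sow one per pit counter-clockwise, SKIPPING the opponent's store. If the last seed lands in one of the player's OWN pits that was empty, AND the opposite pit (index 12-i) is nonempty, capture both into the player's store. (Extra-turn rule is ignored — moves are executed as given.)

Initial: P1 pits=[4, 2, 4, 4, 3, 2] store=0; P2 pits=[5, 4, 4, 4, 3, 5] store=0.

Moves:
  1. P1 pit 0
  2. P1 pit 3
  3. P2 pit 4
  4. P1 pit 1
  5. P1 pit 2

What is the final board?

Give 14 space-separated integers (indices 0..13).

Answer: 1 0 0 2 7 4 2 7 6 4 4 0 6 1

Derivation:
Move 1: P1 pit0 -> P1=[0,3,5,5,4,2](0) P2=[5,4,4,4,3,5](0)
Move 2: P1 pit3 -> P1=[0,3,5,0,5,3](1) P2=[6,5,4,4,3,5](0)
Move 3: P2 pit4 -> P1=[1,3,5,0,5,3](1) P2=[6,5,4,4,0,6](1)
Move 4: P1 pit1 -> P1=[1,0,6,1,6,3](1) P2=[6,5,4,4,0,6](1)
Move 5: P1 pit2 -> P1=[1,0,0,2,7,4](2) P2=[7,6,4,4,0,6](1)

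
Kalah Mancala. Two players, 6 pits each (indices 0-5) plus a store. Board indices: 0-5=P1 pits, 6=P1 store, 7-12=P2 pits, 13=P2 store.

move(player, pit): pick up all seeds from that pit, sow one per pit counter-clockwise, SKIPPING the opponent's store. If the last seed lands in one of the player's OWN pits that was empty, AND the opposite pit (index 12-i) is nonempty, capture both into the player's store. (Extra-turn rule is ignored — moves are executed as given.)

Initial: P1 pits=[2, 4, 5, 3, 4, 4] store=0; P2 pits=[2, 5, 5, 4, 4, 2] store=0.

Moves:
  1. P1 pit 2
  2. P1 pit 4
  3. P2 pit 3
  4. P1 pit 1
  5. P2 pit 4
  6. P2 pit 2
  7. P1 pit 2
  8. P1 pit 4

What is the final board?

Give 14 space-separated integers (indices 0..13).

Move 1: P1 pit2 -> P1=[2,4,0,4,5,5](1) P2=[3,5,5,4,4,2](0)
Move 2: P1 pit4 -> P1=[2,4,0,4,0,6](2) P2=[4,6,6,4,4,2](0)
Move 3: P2 pit3 -> P1=[3,4,0,4,0,6](2) P2=[4,6,6,0,5,3](1)
Move 4: P1 pit1 -> P1=[3,0,1,5,1,7](2) P2=[4,6,6,0,5,3](1)
Move 5: P2 pit4 -> P1=[4,1,2,5,1,7](2) P2=[4,6,6,0,0,4](2)
Move 6: P2 pit2 -> P1=[5,2,2,5,1,7](2) P2=[4,6,0,1,1,5](3)
Move 7: P1 pit2 -> P1=[5,2,0,6,2,7](2) P2=[4,6,0,1,1,5](3)
Move 8: P1 pit4 -> P1=[5,2,0,6,0,8](3) P2=[4,6,0,1,1,5](3)

Answer: 5 2 0 6 0 8 3 4 6 0 1 1 5 3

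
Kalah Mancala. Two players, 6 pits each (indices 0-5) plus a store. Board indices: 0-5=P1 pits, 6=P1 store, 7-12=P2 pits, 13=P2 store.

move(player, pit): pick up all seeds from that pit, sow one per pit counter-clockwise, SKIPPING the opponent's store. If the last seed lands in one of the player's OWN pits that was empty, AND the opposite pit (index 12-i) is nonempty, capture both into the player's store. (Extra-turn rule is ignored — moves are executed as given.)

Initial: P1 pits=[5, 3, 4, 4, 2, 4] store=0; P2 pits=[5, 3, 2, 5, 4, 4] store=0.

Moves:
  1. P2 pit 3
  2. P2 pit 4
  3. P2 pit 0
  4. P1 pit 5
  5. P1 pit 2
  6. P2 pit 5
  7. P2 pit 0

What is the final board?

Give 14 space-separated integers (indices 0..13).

Move 1: P2 pit3 -> P1=[6,4,4,4,2,4](0) P2=[5,3,2,0,5,5](1)
Move 2: P2 pit4 -> P1=[7,5,5,4,2,4](0) P2=[5,3,2,0,0,6](2)
Move 3: P2 pit0 -> P1=[7,5,5,4,2,4](0) P2=[0,4,3,1,1,7](2)
Move 4: P1 pit5 -> P1=[7,5,5,4,2,0](1) P2=[1,5,4,1,1,7](2)
Move 5: P1 pit2 -> P1=[7,5,0,5,3,1](2) P2=[2,5,4,1,1,7](2)
Move 6: P2 pit5 -> P1=[8,6,1,6,4,2](2) P2=[2,5,4,1,1,0](3)
Move 7: P2 pit0 -> P1=[8,6,1,6,4,2](2) P2=[0,6,5,1,1,0](3)

Answer: 8 6 1 6 4 2 2 0 6 5 1 1 0 3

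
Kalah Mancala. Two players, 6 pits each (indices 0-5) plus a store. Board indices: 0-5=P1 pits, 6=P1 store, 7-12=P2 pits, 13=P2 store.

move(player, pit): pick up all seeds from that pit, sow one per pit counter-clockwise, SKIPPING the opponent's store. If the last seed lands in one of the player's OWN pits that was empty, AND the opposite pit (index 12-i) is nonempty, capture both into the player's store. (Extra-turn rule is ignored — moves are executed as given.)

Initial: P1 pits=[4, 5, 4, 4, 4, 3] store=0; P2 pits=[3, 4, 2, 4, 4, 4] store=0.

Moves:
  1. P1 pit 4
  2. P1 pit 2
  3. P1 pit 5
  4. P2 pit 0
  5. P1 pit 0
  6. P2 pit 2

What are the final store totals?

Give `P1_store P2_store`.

Move 1: P1 pit4 -> P1=[4,5,4,4,0,4](1) P2=[4,5,2,4,4,4](0)
Move 2: P1 pit2 -> P1=[4,5,0,5,1,5](2) P2=[4,5,2,4,4,4](0)
Move 3: P1 pit5 -> P1=[4,5,0,5,1,0](3) P2=[5,6,3,5,4,4](0)
Move 4: P2 pit0 -> P1=[4,5,0,5,1,0](3) P2=[0,7,4,6,5,5](0)
Move 5: P1 pit0 -> P1=[0,6,1,6,2,0](3) P2=[0,7,4,6,5,5](0)
Move 6: P2 pit2 -> P1=[0,6,1,6,2,0](3) P2=[0,7,0,7,6,6](1)

Answer: 3 1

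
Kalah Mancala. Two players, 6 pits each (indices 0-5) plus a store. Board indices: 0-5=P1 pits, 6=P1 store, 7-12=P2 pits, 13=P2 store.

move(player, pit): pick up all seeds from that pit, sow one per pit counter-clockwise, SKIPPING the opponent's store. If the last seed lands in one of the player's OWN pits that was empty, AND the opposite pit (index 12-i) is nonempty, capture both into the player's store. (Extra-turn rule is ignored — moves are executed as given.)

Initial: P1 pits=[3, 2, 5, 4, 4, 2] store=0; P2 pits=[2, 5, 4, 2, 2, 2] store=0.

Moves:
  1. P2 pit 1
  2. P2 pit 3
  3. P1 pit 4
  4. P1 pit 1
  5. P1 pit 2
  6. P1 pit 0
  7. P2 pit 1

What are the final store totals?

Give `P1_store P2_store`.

Move 1: P2 pit1 -> P1=[3,2,5,4,4,2](0) P2=[2,0,5,3,3,3](1)
Move 2: P2 pit3 -> P1=[3,2,5,4,4,2](0) P2=[2,0,5,0,4,4](2)
Move 3: P1 pit4 -> P1=[3,2,5,4,0,3](1) P2=[3,1,5,0,4,4](2)
Move 4: P1 pit1 -> P1=[3,0,6,5,0,3](1) P2=[3,1,5,0,4,4](2)
Move 5: P1 pit2 -> P1=[3,0,0,6,1,4](2) P2=[4,2,5,0,4,4](2)
Move 6: P1 pit0 -> P1=[0,1,1,7,1,4](2) P2=[4,2,5,0,4,4](2)
Move 7: P2 pit1 -> P1=[0,1,0,7,1,4](2) P2=[4,0,6,0,4,4](4)

Answer: 2 4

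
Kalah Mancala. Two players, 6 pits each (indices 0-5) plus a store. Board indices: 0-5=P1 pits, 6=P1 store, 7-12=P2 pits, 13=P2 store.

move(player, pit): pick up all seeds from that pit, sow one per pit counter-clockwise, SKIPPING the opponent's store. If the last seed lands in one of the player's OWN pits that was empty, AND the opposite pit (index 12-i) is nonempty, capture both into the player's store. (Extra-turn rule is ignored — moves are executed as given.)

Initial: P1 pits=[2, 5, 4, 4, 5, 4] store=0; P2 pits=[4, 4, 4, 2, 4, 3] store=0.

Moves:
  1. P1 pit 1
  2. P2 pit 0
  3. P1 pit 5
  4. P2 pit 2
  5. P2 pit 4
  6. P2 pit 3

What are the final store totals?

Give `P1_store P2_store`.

Move 1: P1 pit1 -> P1=[2,0,5,5,6,5](1) P2=[4,4,4,2,4,3](0)
Move 2: P2 pit0 -> P1=[2,0,5,5,6,5](1) P2=[0,5,5,3,5,3](0)
Move 3: P1 pit5 -> P1=[2,0,5,5,6,0](2) P2=[1,6,6,4,5,3](0)
Move 4: P2 pit2 -> P1=[3,1,5,5,6,0](2) P2=[1,6,0,5,6,4](1)
Move 5: P2 pit4 -> P1=[4,2,6,6,6,0](2) P2=[1,6,0,5,0,5](2)
Move 6: P2 pit3 -> P1=[5,3,6,6,6,0](2) P2=[1,6,0,0,1,6](3)

Answer: 2 3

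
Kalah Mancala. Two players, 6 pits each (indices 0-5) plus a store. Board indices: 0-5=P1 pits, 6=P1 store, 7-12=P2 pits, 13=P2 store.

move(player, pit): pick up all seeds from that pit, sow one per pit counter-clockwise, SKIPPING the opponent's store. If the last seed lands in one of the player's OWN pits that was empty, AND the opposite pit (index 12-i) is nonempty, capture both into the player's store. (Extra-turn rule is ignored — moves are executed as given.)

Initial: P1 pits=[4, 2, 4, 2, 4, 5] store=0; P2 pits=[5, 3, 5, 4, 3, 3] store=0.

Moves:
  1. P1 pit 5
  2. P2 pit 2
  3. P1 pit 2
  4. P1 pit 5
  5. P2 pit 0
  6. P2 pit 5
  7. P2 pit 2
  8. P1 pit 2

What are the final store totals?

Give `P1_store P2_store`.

Answer: 3 3

Derivation:
Move 1: P1 pit5 -> P1=[4,2,4,2,4,0](1) P2=[6,4,6,5,3,3](0)
Move 2: P2 pit2 -> P1=[5,3,4,2,4,0](1) P2=[6,4,0,6,4,4](1)
Move 3: P1 pit2 -> P1=[5,3,0,3,5,1](2) P2=[6,4,0,6,4,4](1)
Move 4: P1 pit5 -> P1=[5,3,0,3,5,0](3) P2=[6,4,0,6,4,4](1)
Move 5: P2 pit0 -> P1=[5,3,0,3,5,0](3) P2=[0,5,1,7,5,5](2)
Move 6: P2 pit5 -> P1=[6,4,1,4,5,0](3) P2=[0,5,1,7,5,0](3)
Move 7: P2 pit2 -> P1=[6,4,1,4,5,0](3) P2=[0,5,0,8,5,0](3)
Move 8: P1 pit2 -> P1=[6,4,0,5,5,0](3) P2=[0,5,0,8,5,0](3)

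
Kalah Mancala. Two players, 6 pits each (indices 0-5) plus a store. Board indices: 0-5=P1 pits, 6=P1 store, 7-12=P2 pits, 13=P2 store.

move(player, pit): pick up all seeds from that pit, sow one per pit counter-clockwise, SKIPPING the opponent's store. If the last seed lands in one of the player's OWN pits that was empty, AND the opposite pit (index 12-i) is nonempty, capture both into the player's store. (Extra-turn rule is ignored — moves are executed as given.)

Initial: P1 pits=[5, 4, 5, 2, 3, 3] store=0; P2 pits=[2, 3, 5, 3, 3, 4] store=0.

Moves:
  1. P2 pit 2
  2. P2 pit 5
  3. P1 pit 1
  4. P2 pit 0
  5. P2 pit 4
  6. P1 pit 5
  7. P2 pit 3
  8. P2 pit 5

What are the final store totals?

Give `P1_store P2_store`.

Move 1: P2 pit2 -> P1=[6,4,5,2,3,3](0) P2=[2,3,0,4,4,5](1)
Move 2: P2 pit5 -> P1=[7,5,6,3,3,3](0) P2=[2,3,0,4,4,0](2)
Move 3: P1 pit1 -> P1=[7,0,7,4,4,4](1) P2=[2,3,0,4,4,0](2)
Move 4: P2 pit0 -> P1=[7,0,7,0,4,4](1) P2=[0,4,0,4,4,0](7)
Move 5: P2 pit4 -> P1=[8,1,7,0,4,4](1) P2=[0,4,0,4,0,1](8)
Move 6: P1 pit5 -> P1=[8,1,7,0,4,0](2) P2=[1,5,1,4,0,1](8)
Move 7: P2 pit3 -> P1=[9,1,7,0,4,0](2) P2=[1,5,1,0,1,2](9)
Move 8: P2 pit5 -> P1=[10,1,7,0,4,0](2) P2=[1,5,1,0,1,0](10)

Answer: 2 10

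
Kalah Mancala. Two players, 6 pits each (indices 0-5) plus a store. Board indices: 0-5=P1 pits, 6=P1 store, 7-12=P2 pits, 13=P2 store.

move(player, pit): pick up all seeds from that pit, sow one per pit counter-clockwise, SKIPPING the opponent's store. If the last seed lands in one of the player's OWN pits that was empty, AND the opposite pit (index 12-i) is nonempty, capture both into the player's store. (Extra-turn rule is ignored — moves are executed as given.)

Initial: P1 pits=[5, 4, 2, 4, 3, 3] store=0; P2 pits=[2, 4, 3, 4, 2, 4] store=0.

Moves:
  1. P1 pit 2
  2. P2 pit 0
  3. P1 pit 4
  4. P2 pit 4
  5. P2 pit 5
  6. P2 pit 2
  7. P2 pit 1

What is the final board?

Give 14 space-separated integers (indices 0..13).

Move 1: P1 pit2 -> P1=[5,4,0,5,4,3](0) P2=[2,4,3,4,2,4](0)
Move 2: P2 pit0 -> P1=[5,4,0,5,4,3](0) P2=[0,5,4,4,2,4](0)
Move 3: P1 pit4 -> P1=[5,4,0,5,0,4](1) P2=[1,6,4,4,2,4](0)
Move 4: P2 pit4 -> P1=[5,4,0,5,0,4](1) P2=[1,6,4,4,0,5](1)
Move 5: P2 pit5 -> P1=[6,5,1,6,0,4](1) P2=[1,6,4,4,0,0](2)
Move 6: P2 pit2 -> P1=[6,5,1,6,0,4](1) P2=[1,6,0,5,1,1](3)
Move 7: P2 pit1 -> P1=[7,5,1,6,0,4](1) P2=[1,0,1,6,2,2](4)

Answer: 7 5 1 6 0 4 1 1 0 1 6 2 2 4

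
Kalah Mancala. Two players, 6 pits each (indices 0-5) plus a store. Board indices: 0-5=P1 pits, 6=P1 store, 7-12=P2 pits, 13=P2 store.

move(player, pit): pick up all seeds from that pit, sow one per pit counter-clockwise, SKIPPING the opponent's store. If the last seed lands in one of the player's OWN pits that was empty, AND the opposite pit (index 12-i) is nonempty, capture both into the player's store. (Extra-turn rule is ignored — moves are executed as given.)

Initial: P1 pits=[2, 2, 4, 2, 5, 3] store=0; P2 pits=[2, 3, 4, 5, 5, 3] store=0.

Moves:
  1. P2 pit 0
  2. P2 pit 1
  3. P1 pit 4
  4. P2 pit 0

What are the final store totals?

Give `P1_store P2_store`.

Move 1: P2 pit0 -> P1=[2,2,4,2,5,3](0) P2=[0,4,5,5,5,3](0)
Move 2: P2 pit1 -> P1=[2,2,4,2,5,3](0) P2=[0,0,6,6,6,4](0)
Move 3: P1 pit4 -> P1=[2,2,4,2,0,4](1) P2=[1,1,7,6,6,4](0)
Move 4: P2 pit0 -> P1=[2,2,4,2,0,4](1) P2=[0,2,7,6,6,4](0)

Answer: 1 0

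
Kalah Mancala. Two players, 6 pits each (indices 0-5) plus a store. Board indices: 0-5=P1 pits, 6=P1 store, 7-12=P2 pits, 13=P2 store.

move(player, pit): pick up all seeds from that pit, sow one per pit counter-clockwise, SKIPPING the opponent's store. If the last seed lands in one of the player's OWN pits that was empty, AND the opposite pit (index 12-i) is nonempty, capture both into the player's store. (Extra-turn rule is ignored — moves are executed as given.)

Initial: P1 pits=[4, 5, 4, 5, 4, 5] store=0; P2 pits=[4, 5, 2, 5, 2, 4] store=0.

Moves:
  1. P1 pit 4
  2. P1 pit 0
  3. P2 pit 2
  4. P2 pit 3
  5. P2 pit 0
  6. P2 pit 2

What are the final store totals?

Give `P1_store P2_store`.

Answer: 8 1

Derivation:
Move 1: P1 pit4 -> P1=[4,5,4,5,0,6](1) P2=[5,6,2,5,2,4](0)
Move 2: P1 pit0 -> P1=[0,6,5,6,0,6](8) P2=[5,0,2,5,2,4](0)
Move 3: P2 pit2 -> P1=[0,6,5,6,0,6](8) P2=[5,0,0,6,3,4](0)
Move 4: P2 pit3 -> P1=[1,7,6,6,0,6](8) P2=[5,0,0,0,4,5](1)
Move 5: P2 pit0 -> P1=[1,7,6,6,0,6](8) P2=[0,1,1,1,5,6](1)
Move 6: P2 pit2 -> P1=[1,7,6,6,0,6](8) P2=[0,1,0,2,5,6](1)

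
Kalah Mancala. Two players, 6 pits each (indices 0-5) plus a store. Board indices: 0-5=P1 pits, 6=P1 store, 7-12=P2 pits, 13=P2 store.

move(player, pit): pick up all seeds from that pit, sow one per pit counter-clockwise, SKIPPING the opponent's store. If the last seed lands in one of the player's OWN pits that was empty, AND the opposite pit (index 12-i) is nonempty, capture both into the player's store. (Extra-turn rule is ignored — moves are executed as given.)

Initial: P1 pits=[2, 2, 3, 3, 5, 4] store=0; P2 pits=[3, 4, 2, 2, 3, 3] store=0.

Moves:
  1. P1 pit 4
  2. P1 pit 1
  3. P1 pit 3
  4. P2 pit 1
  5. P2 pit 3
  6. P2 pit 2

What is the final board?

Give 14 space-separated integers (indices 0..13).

Move 1: P1 pit4 -> P1=[2,2,3,3,0,5](1) P2=[4,5,3,2,3,3](0)
Move 2: P1 pit1 -> P1=[2,0,4,4,0,5](1) P2=[4,5,3,2,3,3](0)
Move 3: P1 pit3 -> P1=[2,0,4,0,1,6](2) P2=[5,5,3,2,3,3](0)
Move 4: P2 pit1 -> P1=[2,0,4,0,1,6](2) P2=[5,0,4,3,4,4](1)
Move 5: P2 pit3 -> P1=[2,0,4,0,1,6](2) P2=[5,0,4,0,5,5](2)
Move 6: P2 pit2 -> P1=[2,0,4,0,1,6](2) P2=[5,0,0,1,6,6](3)

Answer: 2 0 4 0 1 6 2 5 0 0 1 6 6 3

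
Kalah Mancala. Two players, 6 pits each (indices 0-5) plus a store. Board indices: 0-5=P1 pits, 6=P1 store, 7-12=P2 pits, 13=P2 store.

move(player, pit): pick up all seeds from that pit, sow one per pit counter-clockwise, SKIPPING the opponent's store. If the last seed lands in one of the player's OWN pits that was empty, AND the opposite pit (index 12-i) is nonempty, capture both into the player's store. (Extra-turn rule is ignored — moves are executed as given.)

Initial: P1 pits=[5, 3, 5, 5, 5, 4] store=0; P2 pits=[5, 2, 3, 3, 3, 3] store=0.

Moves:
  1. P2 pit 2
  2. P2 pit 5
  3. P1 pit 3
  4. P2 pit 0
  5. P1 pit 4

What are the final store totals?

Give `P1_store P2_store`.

Answer: 2 2

Derivation:
Move 1: P2 pit2 -> P1=[5,3,5,5,5,4](0) P2=[5,2,0,4,4,4](0)
Move 2: P2 pit5 -> P1=[6,4,6,5,5,4](0) P2=[5,2,0,4,4,0](1)
Move 3: P1 pit3 -> P1=[6,4,6,0,6,5](1) P2=[6,3,0,4,4,0](1)
Move 4: P2 pit0 -> P1=[6,4,6,0,6,5](1) P2=[0,4,1,5,5,1](2)
Move 5: P1 pit4 -> P1=[6,4,6,0,0,6](2) P2=[1,5,2,6,5,1](2)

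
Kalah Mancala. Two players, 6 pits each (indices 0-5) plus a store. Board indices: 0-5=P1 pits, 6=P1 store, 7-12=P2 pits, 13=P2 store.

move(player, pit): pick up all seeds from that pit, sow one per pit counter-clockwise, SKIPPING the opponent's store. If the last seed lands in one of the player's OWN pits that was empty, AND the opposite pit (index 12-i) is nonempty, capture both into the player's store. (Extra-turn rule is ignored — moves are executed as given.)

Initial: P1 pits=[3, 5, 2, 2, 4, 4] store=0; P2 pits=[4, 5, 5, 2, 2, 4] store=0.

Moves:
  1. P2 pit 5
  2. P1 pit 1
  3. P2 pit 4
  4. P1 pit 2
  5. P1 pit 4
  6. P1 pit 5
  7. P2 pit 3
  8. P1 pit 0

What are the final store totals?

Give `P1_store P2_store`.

Move 1: P2 pit5 -> P1=[4,6,3,2,4,4](0) P2=[4,5,5,2,2,0](1)
Move 2: P1 pit1 -> P1=[4,0,4,3,5,5](1) P2=[5,5,5,2,2,0](1)
Move 3: P2 pit4 -> P1=[4,0,4,3,5,5](1) P2=[5,5,5,2,0,1](2)
Move 4: P1 pit2 -> P1=[4,0,0,4,6,6](2) P2=[5,5,5,2,0,1](2)
Move 5: P1 pit4 -> P1=[4,0,0,4,0,7](3) P2=[6,6,6,3,0,1](2)
Move 6: P1 pit5 -> P1=[4,0,0,4,0,0](4) P2=[7,7,7,4,1,2](2)
Move 7: P2 pit3 -> P1=[5,0,0,4,0,0](4) P2=[7,7,7,0,2,3](3)
Move 8: P1 pit0 -> P1=[0,1,1,5,1,0](12) P2=[0,7,7,0,2,3](3)

Answer: 12 3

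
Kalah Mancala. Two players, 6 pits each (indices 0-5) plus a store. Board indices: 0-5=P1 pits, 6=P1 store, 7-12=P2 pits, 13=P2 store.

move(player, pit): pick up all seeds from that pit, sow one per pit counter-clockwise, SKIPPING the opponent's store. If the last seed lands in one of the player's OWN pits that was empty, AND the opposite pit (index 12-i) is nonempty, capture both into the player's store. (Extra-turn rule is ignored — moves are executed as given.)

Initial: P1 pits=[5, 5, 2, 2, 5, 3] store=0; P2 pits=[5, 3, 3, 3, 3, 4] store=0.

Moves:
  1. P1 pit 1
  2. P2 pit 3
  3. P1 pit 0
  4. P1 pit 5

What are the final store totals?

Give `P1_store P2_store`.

Answer: 2 1

Derivation:
Move 1: P1 pit1 -> P1=[5,0,3,3,6,4](1) P2=[5,3,3,3,3,4](0)
Move 2: P2 pit3 -> P1=[5,0,3,3,6,4](1) P2=[5,3,3,0,4,5](1)
Move 3: P1 pit0 -> P1=[0,1,4,4,7,5](1) P2=[5,3,3,0,4,5](1)
Move 4: P1 pit5 -> P1=[0,1,4,4,7,0](2) P2=[6,4,4,1,4,5](1)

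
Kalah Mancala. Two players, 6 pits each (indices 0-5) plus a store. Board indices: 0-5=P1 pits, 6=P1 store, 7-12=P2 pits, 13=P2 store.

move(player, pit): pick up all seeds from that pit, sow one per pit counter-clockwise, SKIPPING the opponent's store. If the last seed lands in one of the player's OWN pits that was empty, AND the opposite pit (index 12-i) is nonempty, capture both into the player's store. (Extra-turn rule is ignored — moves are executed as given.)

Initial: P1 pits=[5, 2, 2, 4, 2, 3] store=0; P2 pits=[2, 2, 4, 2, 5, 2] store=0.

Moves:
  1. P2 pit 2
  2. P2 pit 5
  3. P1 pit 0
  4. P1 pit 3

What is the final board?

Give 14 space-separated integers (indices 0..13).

Answer: 0 4 3 0 4 5 2 3 3 0 3 6 0 2

Derivation:
Move 1: P2 pit2 -> P1=[5,2,2,4,2,3](0) P2=[2,2,0,3,6,3](1)
Move 2: P2 pit5 -> P1=[6,3,2,4,2,3](0) P2=[2,2,0,3,6,0](2)
Move 3: P1 pit0 -> P1=[0,4,3,5,3,4](1) P2=[2,2,0,3,6,0](2)
Move 4: P1 pit3 -> P1=[0,4,3,0,4,5](2) P2=[3,3,0,3,6,0](2)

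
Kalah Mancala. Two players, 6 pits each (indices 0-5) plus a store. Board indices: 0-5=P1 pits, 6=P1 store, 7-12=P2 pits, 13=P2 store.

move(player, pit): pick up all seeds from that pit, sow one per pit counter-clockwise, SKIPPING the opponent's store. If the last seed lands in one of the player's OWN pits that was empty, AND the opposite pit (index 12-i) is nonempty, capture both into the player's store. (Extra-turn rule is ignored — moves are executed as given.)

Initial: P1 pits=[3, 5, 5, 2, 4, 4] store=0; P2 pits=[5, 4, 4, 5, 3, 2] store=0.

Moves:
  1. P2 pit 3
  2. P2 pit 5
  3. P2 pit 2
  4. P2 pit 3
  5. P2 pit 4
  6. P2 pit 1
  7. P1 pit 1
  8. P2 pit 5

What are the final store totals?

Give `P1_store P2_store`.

Answer: 1 5

Derivation:
Move 1: P2 pit3 -> P1=[4,6,5,2,4,4](0) P2=[5,4,4,0,4,3](1)
Move 2: P2 pit5 -> P1=[5,7,5,2,4,4](0) P2=[5,4,4,0,4,0](2)
Move 3: P2 pit2 -> P1=[5,7,5,2,4,4](0) P2=[5,4,0,1,5,1](3)
Move 4: P2 pit3 -> P1=[5,7,5,2,4,4](0) P2=[5,4,0,0,6,1](3)
Move 5: P2 pit4 -> P1=[6,8,6,3,4,4](0) P2=[5,4,0,0,0,2](4)
Move 6: P2 pit1 -> P1=[6,8,6,3,4,4](0) P2=[5,0,1,1,1,3](4)
Move 7: P1 pit1 -> P1=[6,0,7,4,5,5](1) P2=[6,1,2,1,1,3](4)
Move 8: P2 pit5 -> P1=[7,1,7,4,5,5](1) P2=[6,1,2,1,1,0](5)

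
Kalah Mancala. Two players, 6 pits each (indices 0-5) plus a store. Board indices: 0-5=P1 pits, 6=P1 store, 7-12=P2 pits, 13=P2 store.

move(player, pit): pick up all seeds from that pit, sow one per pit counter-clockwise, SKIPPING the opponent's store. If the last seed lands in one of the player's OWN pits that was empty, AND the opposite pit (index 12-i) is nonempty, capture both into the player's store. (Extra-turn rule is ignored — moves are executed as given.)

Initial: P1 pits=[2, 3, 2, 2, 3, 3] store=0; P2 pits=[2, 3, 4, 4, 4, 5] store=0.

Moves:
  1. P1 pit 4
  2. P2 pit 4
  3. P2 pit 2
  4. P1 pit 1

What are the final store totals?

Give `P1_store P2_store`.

Answer: 1 2

Derivation:
Move 1: P1 pit4 -> P1=[2,3,2,2,0,4](1) P2=[3,3,4,4,4,5](0)
Move 2: P2 pit4 -> P1=[3,4,2,2,0,4](1) P2=[3,3,4,4,0,6](1)
Move 3: P2 pit2 -> P1=[3,4,2,2,0,4](1) P2=[3,3,0,5,1,7](2)
Move 4: P1 pit1 -> P1=[3,0,3,3,1,5](1) P2=[3,3,0,5,1,7](2)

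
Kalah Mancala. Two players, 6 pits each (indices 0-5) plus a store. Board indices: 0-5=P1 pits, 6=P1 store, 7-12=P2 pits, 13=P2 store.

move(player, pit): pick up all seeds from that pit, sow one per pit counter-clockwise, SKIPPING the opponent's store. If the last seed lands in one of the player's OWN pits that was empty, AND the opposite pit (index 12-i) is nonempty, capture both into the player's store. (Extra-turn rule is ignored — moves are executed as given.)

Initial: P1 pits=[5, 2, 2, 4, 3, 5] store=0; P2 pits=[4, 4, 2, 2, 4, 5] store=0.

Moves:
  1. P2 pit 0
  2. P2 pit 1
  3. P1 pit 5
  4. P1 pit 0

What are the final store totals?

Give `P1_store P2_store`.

Answer: 3 1

Derivation:
Move 1: P2 pit0 -> P1=[5,2,2,4,3,5](0) P2=[0,5,3,3,5,5](0)
Move 2: P2 pit1 -> P1=[5,2,2,4,3,5](0) P2=[0,0,4,4,6,6](1)
Move 3: P1 pit5 -> P1=[5,2,2,4,3,0](1) P2=[1,1,5,5,6,6](1)
Move 4: P1 pit0 -> P1=[0,3,3,5,4,0](3) P2=[0,1,5,5,6,6](1)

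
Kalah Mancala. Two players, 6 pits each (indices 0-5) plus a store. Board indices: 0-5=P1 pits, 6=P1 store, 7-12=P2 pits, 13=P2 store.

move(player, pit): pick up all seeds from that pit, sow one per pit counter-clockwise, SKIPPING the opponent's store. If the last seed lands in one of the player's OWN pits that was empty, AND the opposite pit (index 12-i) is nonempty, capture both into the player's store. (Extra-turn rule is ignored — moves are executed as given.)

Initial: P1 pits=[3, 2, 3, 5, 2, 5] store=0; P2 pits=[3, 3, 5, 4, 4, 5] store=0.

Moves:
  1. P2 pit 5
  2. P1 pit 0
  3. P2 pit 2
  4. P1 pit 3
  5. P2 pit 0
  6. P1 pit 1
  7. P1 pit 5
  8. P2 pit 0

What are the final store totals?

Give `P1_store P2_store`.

Answer: 2 2

Derivation:
Move 1: P2 pit5 -> P1=[4,3,4,6,2,5](0) P2=[3,3,5,4,4,0](1)
Move 2: P1 pit0 -> P1=[0,4,5,7,3,5](0) P2=[3,3,5,4,4,0](1)
Move 3: P2 pit2 -> P1=[1,4,5,7,3,5](0) P2=[3,3,0,5,5,1](2)
Move 4: P1 pit3 -> P1=[1,4,5,0,4,6](1) P2=[4,4,1,6,5,1](2)
Move 5: P2 pit0 -> P1=[1,4,5,0,4,6](1) P2=[0,5,2,7,6,1](2)
Move 6: P1 pit1 -> P1=[1,0,6,1,5,7](1) P2=[0,5,2,7,6,1](2)
Move 7: P1 pit5 -> P1=[1,0,6,1,5,0](2) P2=[1,6,3,8,7,2](2)
Move 8: P2 pit0 -> P1=[1,0,6,1,5,0](2) P2=[0,7,3,8,7,2](2)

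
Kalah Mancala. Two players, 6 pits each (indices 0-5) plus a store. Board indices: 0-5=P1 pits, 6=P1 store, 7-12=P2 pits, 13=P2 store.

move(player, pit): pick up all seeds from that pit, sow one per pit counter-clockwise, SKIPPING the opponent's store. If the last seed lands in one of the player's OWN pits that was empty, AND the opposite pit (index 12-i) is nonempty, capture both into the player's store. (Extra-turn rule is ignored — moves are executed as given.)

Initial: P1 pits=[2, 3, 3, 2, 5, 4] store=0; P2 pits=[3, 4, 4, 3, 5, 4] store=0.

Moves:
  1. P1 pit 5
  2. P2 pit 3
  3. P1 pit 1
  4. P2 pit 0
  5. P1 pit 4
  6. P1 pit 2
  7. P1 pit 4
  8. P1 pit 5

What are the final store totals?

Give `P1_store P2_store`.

Answer: 4 1

Derivation:
Move 1: P1 pit5 -> P1=[2,3,3,2,5,0](1) P2=[4,5,5,3,5,4](0)
Move 2: P2 pit3 -> P1=[2,3,3,2,5,0](1) P2=[4,5,5,0,6,5](1)
Move 3: P1 pit1 -> P1=[2,0,4,3,6,0](1) P2=[4,5,5,0,6,5](1)
Move 4: P2 pit0 -> P1=[2,0,4,3,6,0](1) P2=[0,6,6,1,7,5](1)
Move 5: P1 pit4 -> P1=[2,0,4,3,0,1](2) P2=[1,7,7,2,7,5](1)
Move 6: P1 pit2 -> P1=[2,0,0,4,1,2](3) P2=[1,7,7,2,7,5](1)
Move 7: P1 pit4 -> P1=[2,0,0,4,0,3](3) P2=[1,7,7,2,7,5](1)
Move 8: P1 pit5 -> P1=[2,0,0,4,0,0](4) P2=[2,8,7,2,7,5](1)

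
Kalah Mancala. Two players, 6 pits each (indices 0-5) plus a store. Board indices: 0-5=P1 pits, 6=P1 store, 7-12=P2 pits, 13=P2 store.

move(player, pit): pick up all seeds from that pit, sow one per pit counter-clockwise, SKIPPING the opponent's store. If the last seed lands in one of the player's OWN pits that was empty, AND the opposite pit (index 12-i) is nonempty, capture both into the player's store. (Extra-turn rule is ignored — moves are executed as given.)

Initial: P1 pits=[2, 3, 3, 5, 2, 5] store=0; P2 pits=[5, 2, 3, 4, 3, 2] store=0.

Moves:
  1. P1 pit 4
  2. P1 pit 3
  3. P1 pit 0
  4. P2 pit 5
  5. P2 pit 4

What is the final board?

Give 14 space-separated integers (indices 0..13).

Move 1: P1 pit4 -> P1=[2,3,3,5,0,6](1) P2=[5,2,3,4,3,2](0)
Move 2: P1 pit3 -> P1=[2,3,3,0,1,7](2) P2=[6,3,3,4,3,2](0)
Move 3: P1 pit0 -> P1=[0,4,4,0,1,7](2) P2=[6,3,3,4,3,2](0)
Move 4: P2 pit5 -> P1=[1,4,4,0,1,7](2) P2=[6,3,3,4,3,0](1)
Move 5: P2 pit4 -> P1=[2,4,4,0,1,7](2) P2=[6,3,3,4,0,1](2)

Answer: 2 4 4 0 1 7 2 6 3 3 4 0 1 2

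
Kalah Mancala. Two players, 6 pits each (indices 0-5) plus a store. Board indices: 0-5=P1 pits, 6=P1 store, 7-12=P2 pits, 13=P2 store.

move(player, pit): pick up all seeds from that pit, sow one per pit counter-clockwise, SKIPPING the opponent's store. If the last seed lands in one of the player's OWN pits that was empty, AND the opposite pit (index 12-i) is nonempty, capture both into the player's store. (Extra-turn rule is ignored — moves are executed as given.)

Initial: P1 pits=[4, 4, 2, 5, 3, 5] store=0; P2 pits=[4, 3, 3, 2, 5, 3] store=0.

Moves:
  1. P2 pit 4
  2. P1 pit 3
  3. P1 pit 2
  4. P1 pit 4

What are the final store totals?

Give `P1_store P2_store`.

Answer: 2 1

Derivation:
Move 1: P2 pit4 -> P1=[5,5,3,5,3,5](0) P2=[4,3,3,2,0,4](1)
Move 2: P1 pit3 -> P1=[5,5,3,0,4,6](1) P2=[5,4,3,2,0,4](1)
Move 3: P1 pit2 -> P1=[5,5,0,1,5,7](1) P2=[5,4,3,2,0,4](1)
Move 4: P1 pit4 -> P1=[5,5,0,1,0,8](2) P2=[6,5,4,2,0,4](1)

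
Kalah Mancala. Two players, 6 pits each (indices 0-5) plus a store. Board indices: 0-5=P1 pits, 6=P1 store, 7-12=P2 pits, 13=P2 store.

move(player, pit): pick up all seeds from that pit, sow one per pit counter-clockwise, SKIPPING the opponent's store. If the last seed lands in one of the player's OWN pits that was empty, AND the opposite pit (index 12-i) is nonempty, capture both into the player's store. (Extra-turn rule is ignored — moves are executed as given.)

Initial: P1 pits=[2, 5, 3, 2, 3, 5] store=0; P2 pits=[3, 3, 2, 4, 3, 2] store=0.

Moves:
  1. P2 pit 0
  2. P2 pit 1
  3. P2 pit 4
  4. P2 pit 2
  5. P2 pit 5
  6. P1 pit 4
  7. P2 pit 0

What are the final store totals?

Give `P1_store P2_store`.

Move 1: P2 pit0 -> P1=[2,5,3,2,3,5](0) P2=[0,4,3,5,3,2](0)
Move 2: P2 pit1 -> P1=[2,5,3,2,3,5](0) P2=[0,0,4,6,4,3](0)
Move 3: P2 pit4 -> P1=[3,6,3,2,3,5](0) P2=[0,0,4,6,0,4](1)
Move 4: P2 pit2 -> P1=[3,6,3,2,3,5](0) P2=[0,0,0,7,1,5](2)
Move 5: P2 pit5 -> P1=[4,7,4,3,3,5](0) P2=[0,0,0,7,1,0](3)
Move 6: P1 pit4 -> P1=[4,7,4,3,0,6](1) P2=[1,0,0,7,1,0](3)
Move 7: P2 pit0 -> P1=[4,7,4,3,0,6](1) P2=[0,1,0,7,1,0](3)

Answer: 1 3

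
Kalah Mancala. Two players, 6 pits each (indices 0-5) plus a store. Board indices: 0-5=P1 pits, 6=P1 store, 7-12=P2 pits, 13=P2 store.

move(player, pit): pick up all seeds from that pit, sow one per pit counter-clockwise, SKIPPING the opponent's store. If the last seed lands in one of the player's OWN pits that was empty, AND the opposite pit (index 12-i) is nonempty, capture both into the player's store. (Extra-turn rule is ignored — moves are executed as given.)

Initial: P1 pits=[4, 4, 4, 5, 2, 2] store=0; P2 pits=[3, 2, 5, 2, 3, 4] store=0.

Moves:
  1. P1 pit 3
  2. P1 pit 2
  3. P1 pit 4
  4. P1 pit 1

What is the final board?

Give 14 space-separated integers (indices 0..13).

Answer: 4 0 1 2 1 6 3 5 4 5 2 3 4 0

Derivation:
Move 1: P1 pit3 -> P1=[4,4,4,0,3,3](1) P2=[4,3,5,2,3,4](0)
Move 2: P1 pit2 -> P1=[4,4,0,1,4,4](2) P2=[4,3,5,2,3,4](0)
Move 3: P1 pit4 -> P1=[4,4,0,1,0,5](3) P2=[5,4,5,2,3,4](0)
Move 4: P1 pit1 -> P1=[4,0,1,2,1,6](3) P2=[5,4,5,2,3,4](0)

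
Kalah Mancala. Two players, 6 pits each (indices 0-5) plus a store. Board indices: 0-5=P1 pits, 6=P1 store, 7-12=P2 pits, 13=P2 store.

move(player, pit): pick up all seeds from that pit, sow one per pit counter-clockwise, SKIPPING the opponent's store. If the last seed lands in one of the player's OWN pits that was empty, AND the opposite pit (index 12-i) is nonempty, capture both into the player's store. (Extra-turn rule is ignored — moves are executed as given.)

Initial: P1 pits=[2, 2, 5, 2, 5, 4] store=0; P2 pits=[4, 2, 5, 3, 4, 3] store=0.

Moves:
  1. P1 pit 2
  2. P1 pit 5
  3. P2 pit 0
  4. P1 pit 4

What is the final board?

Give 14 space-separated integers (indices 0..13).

Move 1: P1 pit2 -> P1=[2,2,0,3,6,5](1) P2=[5,2,5,3,4,3](0)
Move 2: P1 pit5 -> P1=[2,2,0,3,6,0](2) P2=[6,3,6,4,4,3](0)
Move 3: P2 pit0 -> P1=[2,2,0,3,6,0](2) P2=[0,4,7,5,5,4](1)
Move 4: P1 pit4 -> P1=[2,2,0,3,0,1](3) P2=[1,5,8,6,5,4](1)

Answer: 2 2 0 3 0 1 3 1 5 8 6 5 4 1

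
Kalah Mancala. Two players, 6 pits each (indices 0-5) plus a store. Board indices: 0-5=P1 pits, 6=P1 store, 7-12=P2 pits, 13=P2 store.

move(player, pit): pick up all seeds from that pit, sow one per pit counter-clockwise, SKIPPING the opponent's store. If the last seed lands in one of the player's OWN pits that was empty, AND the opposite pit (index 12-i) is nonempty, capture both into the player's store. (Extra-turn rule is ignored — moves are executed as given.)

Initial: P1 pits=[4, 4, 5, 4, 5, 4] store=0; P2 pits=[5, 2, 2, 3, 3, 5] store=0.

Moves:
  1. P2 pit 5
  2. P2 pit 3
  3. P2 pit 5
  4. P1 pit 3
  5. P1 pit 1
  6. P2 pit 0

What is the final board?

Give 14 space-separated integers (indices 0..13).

Move 1: P2 pit5 -> P1=[5,5,6,5,5,4](0) P2=[5,2,2,3,3,0](1)
Move 2: P2 pit3 -> P1=[5,5,6,5,5,4](0) P2=[5,2,2,0,4,1](2)
Move 3: P2 pit5 -> P1=[5,5,6,5,5,4](0) P2=[5,2,2,0,4,0](3)
Move 4: P1 pit3 -> P1=[5,5,6,0,6,5](1) P2=[6,3,2,0,4,0](3)
Move 5: P1 pit1 -> P1=[5,0,7,1,7,6](2) P2=[6,3,2,0,4,0](3)
Move 6: P2 pit0 -> P1=[5,0,7,1,7,6](2) P2=[0,4,3,1,5,1](4)

Answer: 5 0 7 1 7 6 2 0 4 3 1 5 1 4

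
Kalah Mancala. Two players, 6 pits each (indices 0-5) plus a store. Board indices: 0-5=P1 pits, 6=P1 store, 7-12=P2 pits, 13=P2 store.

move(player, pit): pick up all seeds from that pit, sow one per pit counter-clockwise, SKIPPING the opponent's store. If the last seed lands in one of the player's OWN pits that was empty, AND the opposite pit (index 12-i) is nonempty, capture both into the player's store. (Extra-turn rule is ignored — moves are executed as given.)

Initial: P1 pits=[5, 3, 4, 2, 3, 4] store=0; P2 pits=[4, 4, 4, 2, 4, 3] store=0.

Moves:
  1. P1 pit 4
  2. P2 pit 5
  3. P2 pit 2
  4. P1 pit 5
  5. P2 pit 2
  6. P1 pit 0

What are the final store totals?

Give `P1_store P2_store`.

Answer: 3 2

Derivation:
Move 1: P1 pit4 -> P1=[5,3,4,2,0,5](1) P2=[5,4,4,2,4,3](0)
Move 2: P2 pit5 -> P1=[6,4,4,2,0,5](1) P2=[5,4,4,2,4,0](1)
Move 3: P2 pit2 -> P1=[6,4,4,2,0,5](1) P2=[5,4,0,3,5,1](2)
Move 4: P1 pit5 -> P1=[6,4,4,2,0,0](2) P2=[6,5,1,4,5,1](2)
Move 5: P2 pit2 -> P1=[6,4,4,2,0,0](2) P2=[6,5,0,5,5,1](2)
Move 6: P1 pit0 -> P1=[0,5,5,3,1,1](3) P2=[6,5,0,5,5,1](2)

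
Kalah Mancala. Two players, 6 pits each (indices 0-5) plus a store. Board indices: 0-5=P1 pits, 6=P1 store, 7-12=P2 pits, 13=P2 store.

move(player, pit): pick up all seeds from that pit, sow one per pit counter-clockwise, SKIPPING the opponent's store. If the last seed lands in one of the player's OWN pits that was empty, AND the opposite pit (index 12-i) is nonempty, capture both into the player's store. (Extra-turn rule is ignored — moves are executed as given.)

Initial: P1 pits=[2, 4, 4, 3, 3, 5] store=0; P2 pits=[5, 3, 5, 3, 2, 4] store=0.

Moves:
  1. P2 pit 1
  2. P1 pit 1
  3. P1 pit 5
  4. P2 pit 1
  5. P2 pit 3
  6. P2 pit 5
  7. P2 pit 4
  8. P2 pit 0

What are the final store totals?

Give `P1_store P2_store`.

Answer: 1 4

Derivation:
Move 1: P2 pit1 -> P1=[2,4,4,3,3,5](0) P2=[5,0,6,4,3,4](0)
Move 2: P1 pit1 -> P1=[2,0,5,4,4,6](0) P2=[5,0,6,4,3,4](0)
Move 3: P1 pit5 -> P1=[2,0,5,4,4,0](1) P2=[6,1,7,5,4,4](0)
Move 4: P2 pit1 -> P1=[2,0,5,4,4,0](1) P2=[6,0,8,5,4,4](0)
Move 5: P2 pit3 -> P1=[3,1,5,4,4,0](1) P2=[6,0,8,0,5,5](1)
Move 6: P2 pit5 -> P1=[4,2,6,5,4,0](1) P2=[6,0,8,0,5,0](2)
Move 7: P2 pit4 -> P1=[5,3,7,5,4,0](1) P2=[6,0,8,0,0,1](3)
Move 8: P2 pit0 -> P1=[5,3,7,5,4,0](1) P2=[0,1,9,1,1,2](4)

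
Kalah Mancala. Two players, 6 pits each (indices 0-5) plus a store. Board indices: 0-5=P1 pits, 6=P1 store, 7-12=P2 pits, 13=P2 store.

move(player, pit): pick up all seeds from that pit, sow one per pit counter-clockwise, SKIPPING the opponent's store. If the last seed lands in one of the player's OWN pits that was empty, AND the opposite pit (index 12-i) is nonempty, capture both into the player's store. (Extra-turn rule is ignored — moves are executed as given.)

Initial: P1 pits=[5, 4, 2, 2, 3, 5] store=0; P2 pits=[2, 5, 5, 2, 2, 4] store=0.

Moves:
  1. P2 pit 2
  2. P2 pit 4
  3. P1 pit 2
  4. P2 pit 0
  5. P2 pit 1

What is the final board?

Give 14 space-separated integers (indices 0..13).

Answer: 8 4 0 0 4 5 0 0 0 1 4 1 7 7

Derivation:
Move 1: P2 pit2 -> P1=[6,4,2,2,3,5](0) P2=[2,5,0,3,3,5](1)
Move 2: P2 pit4 -> P1=[7,4,2,2,3,5](0) P2=[2,5,0,3,0,6](2)
Move 3: P1 pit2 -> P1=[7,4,0,3,4,5](0) P2=[2,5,0,3,0,6](2)
Move 4: P2 pit0 -> P1=[7,4,0,0,4,5](0) P2=[0,6,0,3,0,6](6)
Move 5: P2 pit1 -> P1=[8,4,0,0,4,5](0) P2=[0,0,1,4,1,7](7)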